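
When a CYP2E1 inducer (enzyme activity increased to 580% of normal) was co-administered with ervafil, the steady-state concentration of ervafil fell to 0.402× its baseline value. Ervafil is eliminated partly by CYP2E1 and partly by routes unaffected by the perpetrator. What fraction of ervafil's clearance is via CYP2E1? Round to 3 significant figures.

0.310

Write x for the fraction cleared via CYP2E1. The observed steady-state concentration change means clearance rose to 1/0.402 = 2.488 of baseline.
Only the CYP2E1 route changed, so 2.488 = x·5.8 + (1 − x), giving x = 0.310.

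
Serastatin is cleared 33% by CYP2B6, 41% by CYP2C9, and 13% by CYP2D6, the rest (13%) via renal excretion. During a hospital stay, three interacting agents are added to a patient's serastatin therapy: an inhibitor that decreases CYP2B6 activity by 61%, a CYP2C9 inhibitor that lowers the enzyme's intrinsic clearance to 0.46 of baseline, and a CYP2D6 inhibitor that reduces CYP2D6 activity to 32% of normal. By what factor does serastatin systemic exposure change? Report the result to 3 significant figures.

2.05

The CYP2B6 pathway (33% of clearance) drops to 0.39× activity: 0.33 × 0.39 = 0.1287.
The CYP2C9 pathway (41% of clearance) falls to 0.46× activity: 0.41 × 0.46 = 0.1886.
The CYP2D6 pathway (13% of clearance) is reduced to 0.32× activity: 0.13 × 0.32 = 0.0416.
Non-CYP routes (13%) are unchanged.
New clearance relative to baseline: 0.1287 + 0.1886 + 0.0416 + 0.13 = 0.4889.
Because systemic exposure varies inversely with clearance, the combined effect is 1 / 0.4889 = 2.05.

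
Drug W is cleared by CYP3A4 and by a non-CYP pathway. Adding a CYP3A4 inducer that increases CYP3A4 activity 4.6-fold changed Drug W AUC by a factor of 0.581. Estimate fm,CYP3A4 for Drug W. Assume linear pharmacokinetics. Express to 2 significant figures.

0.20

Let x = fm,CYP3A4. Because AUC ∝ 1/CL, relative clearance rose to 1/0.581 = 1.721.
Only the CYP3A4 route changed, so 1.721 = x·4.6 + (1 − x), giving x = 0.20.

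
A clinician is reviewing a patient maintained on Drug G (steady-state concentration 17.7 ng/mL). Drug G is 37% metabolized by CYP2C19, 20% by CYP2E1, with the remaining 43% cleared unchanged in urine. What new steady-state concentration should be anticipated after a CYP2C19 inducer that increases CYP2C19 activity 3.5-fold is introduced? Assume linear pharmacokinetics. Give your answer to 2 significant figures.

9.2 ng/mL

The CYP2C19 pathway (37% of clearance) is boosted to 3.5× activity: 0.37 × 3.5 = 1.295.
CYP2E1 (20%) and the residual 43% are unaffected.
CL_new/CL_old = 1.295 + 0.2 + 0.43 = 1.925.
Steady-state concentration ∝ 1/CL, so new value = 17.7 / 1.925 = 9.2 ng/mL.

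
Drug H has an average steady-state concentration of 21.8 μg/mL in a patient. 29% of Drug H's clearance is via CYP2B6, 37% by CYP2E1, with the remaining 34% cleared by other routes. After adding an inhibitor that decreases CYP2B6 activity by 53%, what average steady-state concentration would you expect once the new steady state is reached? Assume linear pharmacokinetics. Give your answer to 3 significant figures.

25.8 μg/mL

The CYP2B6 pathway (29% of clearance) is reduced to 0.47× activity: 0.29 × 0.47 = 0.1363.
CYP2E1 (37%) and the residual 34% are unaffected.
Relative clearance = 0.1363 + 0.37 + 0.34 = 0.8463.
Average steady-state concentration ∝ 1/CL, so new value = 21.8 / 0.8463 = 25.8 μg/mL.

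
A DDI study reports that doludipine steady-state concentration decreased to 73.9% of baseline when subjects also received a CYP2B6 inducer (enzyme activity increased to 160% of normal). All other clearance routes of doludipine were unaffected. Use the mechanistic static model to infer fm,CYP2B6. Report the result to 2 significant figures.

0.59

CL'/CL = 1 / 0.739 = 1.353
1.6·fm + (1 − fm) = 1.353
fm = (1.353 − 1) / (1.6 − 1) = 0.59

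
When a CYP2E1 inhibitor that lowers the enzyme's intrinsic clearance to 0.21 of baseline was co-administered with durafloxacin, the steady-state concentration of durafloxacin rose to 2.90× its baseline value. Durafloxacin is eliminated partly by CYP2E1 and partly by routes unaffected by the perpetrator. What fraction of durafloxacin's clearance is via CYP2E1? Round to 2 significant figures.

0.83

CL'/CL = 1 / 2.90 = 0.3448
0.21·fm + (1 − fm) = 0.3448
fm = (0.3448 − 1) / (0.21 − 1) = 0.83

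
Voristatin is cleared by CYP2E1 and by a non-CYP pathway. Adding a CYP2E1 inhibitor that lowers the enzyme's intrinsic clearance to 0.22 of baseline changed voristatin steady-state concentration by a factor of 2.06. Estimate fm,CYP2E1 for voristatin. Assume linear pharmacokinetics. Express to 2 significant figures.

Let fm be the CYP2E1 fraction. New clearance relative to baseline = fm × 0.22 + (1 − fm).
Steady-state concentration ratio = 1 / (new CL fraction), so new CL fraction = 1 / 2.06 = 0.4854.
fm × 0.22 + 1 − fm = 0.4854  ⇒  fm × (0.22 − 1) = −0.5146  ⇒  fm = 0.66.

0.66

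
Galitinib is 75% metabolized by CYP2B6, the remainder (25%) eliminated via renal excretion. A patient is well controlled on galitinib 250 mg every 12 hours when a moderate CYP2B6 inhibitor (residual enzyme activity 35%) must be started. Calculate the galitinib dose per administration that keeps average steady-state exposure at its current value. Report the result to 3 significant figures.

The CYP2B6 pathway (75% of clearance) drops to 0.35× activity: 0.75 × 0.35 = 0.2625.
The remaining 25% of clearance is unaffected.
CL_new/CL_old = 0.2625 + 0.25 = 0.5125.
To maintain the same steady-state level, dose must scale with clearance: new dose = 250 × 0.5125 = 128 mg.

128 mg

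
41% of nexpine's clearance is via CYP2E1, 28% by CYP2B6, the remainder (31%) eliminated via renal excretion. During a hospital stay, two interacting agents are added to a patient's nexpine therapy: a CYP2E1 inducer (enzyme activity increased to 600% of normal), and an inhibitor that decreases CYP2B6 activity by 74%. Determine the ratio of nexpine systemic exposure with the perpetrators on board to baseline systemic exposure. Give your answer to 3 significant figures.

0.352

The CYP2E1 pathway (41% of clearance) is boosted to 6× activity: 0.41 × 6 = 2.46.
The CYP2B6 pathway (28% of clearance) falls to 0.26× activity: 0.28 × 0.26 = 0.0728.
Non-CYP routes (31%) are unchanged.
CL_new/CL_old = 2.46 + 0.0728 + 0.31 = 2.8428.
Systemic exposure ∝ 1/CL: fold-change = 1 / 2.8428 = 0.352.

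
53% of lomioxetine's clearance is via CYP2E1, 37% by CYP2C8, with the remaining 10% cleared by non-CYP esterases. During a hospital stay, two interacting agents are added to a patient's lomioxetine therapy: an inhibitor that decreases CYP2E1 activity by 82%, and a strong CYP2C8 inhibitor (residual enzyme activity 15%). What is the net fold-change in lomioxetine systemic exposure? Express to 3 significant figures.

CYP2E1: 0.53 × 0.18 = 0.0954
CYP2C8: 0.37 × 0.15 = 0.0555
Other: 0.1 (unchanged)
CL_new/CL_old = 0.0954 + 0.0555 + 0.1 = 0.2509.
Because systemic exposure varies inversely with clearance, the combined effect is 1 / 0.2509 = 3.99.

3.99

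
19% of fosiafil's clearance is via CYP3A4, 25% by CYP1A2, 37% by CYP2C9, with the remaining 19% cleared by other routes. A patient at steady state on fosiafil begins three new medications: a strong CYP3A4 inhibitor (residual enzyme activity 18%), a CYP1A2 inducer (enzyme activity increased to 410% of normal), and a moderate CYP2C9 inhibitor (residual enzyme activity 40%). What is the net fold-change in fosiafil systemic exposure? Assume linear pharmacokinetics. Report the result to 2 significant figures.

0.72

CYP3A4: 0.19 × 0.18 = 0.0342
CYP1A2: 0.25 × 4.1 = 1.025
CYP2C9: 0.37 × 0.4 = 0.148
Other: 0.19 (unchanged)
CL_new/CL_old = 0.0342 + 1.025 + 0.148 + 0.19 = 1.3972.
Because systemic exposure varies inversely with clearance, the combined effect is 1 / 1.3972 = 0.72.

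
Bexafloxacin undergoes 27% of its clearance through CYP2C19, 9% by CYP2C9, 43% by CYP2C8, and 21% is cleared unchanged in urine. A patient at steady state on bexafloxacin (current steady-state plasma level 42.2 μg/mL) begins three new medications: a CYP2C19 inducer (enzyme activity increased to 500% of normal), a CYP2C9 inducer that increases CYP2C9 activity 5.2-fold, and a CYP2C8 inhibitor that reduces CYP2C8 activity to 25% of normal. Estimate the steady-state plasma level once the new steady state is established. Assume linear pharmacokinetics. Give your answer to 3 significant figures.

19.8 μg/mL

The CYP2C19 pathway (27% of clearance) is boosted to 5× activity: 0.27 × 5 = 1.35.
The CYP2C9 pathway (9% of clearance) rises to 5.2× activity: 0.09 × 5.2 = 0.468.
The CYP2C8 pathway (43% of clearance) is reduced to 0.25× activity: 0.43 × 0.25 = 0.1075.
Non-CYP routes (21%) are unchanged.
New clearance relative to baseline: 1.35 + 0.468 + 0.1075 + 0.21 = 2.1355.
Steady-state plasma level ∝ 1/CL: new value = 42.2 / 2.1355 = 19.8 μg/mL.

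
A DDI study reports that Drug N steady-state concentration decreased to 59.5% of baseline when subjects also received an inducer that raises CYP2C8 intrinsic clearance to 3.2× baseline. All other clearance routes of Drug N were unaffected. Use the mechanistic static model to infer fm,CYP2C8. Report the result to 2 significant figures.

Let x = fm,CYP2C8. Because steady-state concentration ∝ 1/CL, relative clearance rose to 1/0.595 = 1.681.
Only the CYP2C8 route changed, so 1.681 = x·3.2 + (1 − x), giving x = 0.31.

0.31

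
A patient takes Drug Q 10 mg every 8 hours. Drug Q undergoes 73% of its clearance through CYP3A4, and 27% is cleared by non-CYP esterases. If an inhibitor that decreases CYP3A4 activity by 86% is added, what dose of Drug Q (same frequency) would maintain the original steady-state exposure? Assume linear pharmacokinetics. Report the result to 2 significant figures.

3.7 mg

The CYP3A4 pathway (73% of clearance) drops to 0.14× activity: 0.73 × 0.14 = 0.1022.
Non-CYP routes (27%) are unchanged.
CL_new/CL_old = 0.1022 + 0.27 = 0.3722.
Exposure is unchanged when dose changes in proportion to clearance. New dose = 10 mg × 0.3722 = 3.7 mg.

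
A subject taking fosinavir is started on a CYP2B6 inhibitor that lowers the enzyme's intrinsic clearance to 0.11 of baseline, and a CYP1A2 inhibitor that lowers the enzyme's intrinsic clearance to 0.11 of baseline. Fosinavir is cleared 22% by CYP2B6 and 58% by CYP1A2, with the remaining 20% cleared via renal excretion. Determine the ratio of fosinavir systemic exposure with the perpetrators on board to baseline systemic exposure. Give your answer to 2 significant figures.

The CYP2B6 pathway (22% of clearance) falls to 0.11× activity: 0.22 × 0.11 = 0.0242.
The CYP1A2 pathway (58% of clearance) falls to 0.11× activity: 0.58 × 0.11 = 0.0638.
The remaining 20% of clearance is unaffected.
New clearance relative to baseline: 0.0242 + 0.0638 + 0.2 = 0.288.
Net systemic exposure ratio = 1 / 0.288 = 3.5.

3.5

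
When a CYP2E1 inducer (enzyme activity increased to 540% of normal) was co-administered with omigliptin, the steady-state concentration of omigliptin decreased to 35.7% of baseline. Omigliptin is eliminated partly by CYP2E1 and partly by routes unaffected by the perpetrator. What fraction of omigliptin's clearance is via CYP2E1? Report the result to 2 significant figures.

CL'/CL = 1 / 0.357 = 2.801
5.4·fm + (1 − fm) = 2.801
fm = (2.801 − 1) / (5.4 − 1) = 0.41

0.41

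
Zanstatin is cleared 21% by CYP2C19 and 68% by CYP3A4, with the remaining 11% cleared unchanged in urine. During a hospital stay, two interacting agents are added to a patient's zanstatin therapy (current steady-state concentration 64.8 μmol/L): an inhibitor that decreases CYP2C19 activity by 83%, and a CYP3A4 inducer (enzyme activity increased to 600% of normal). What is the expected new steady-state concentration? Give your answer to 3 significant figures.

CYP2C19: 0.21 × 0.17 = 0.0357
CYP3A4: 0.68 × 6 = 4.08
Other: 0.11 (unchanged)
CL_new/CL_old = 0.0357 + 4.08 + 0.11 = 4.2257.
Steady-state concentration ∝ 1/CL: new value = 64.8 / 4.2257 = 15.3 μmol/L.

15.3 μmol/L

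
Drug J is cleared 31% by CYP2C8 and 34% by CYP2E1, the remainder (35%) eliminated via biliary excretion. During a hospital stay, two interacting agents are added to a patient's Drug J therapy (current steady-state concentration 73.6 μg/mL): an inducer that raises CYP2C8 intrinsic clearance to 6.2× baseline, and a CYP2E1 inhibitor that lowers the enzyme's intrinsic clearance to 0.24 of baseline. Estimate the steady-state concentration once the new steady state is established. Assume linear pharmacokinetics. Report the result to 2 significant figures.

31 μg/mL

The CYP2C8 pathway (31% of clearance) rises to 6.2× activity: 0.31 × 6.2 = 1.922.
The CYP2E1 pathway (34% of clearance) drops to 0.24× activity: 0.34 × 0.24 = 0.0816.
Non-CYP routes (35%) are unchanged.
Relative clearance = 1.922 + 0.0816 + 0.35 = 2.3536.
New steady-state concentration = 73.6 / 2.3536 = 31 μg/mL (concentration scales inversely with clearance).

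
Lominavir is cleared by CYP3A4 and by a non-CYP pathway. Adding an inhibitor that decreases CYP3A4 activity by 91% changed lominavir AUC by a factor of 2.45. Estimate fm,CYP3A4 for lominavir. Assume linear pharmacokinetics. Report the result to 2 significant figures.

Let fm be the CYP3A4 fraction. New clearance relative to baseline = fm × 0.09 + (1 − fm).
AUC ratio = 1 / (new CL fraction), so new CL fraction = 1 / 2.45 = 0.4082.
fm × 0.09 + 1 − fm = 0.4082  ⇒  fm × (0.09 − 1) = −0.5918  ⇒  fm = 0.65.

0.65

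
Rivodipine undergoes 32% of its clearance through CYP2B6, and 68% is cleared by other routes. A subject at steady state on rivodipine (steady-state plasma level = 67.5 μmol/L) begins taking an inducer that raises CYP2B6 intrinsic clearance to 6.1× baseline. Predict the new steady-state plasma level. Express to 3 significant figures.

25.6 μmol/L

CYP2B6: 0.32 × 6.1 = 1.952
Other: 0.68 (unchanged)
CL_new/CL_old = 1.952 + 0.68 = 2.632.
With dosing unchanged, steady-state plasma level scales as 1/CL: 67.5 / 2.632 = 25.6 μmol/L.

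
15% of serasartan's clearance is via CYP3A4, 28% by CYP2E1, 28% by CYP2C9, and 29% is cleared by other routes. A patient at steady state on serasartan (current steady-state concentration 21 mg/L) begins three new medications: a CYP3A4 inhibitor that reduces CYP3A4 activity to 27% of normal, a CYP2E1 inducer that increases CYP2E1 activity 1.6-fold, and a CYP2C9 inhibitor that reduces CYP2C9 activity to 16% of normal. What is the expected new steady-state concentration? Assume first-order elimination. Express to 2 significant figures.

26 mg/L

The CYP3A4 pathway (15% of clearance) drops to 0.27× activity: 0.15 × 0.27 = 0.0405.
The CYP2E1 pathway (28% of clearance) is boosted to 1.6× activity: 0.28 × 1.6 = 0.448.
The CYP2C9 pathway (28% of clearance) is reduced to 0.16× activity: 0.28 × 0.16 = 0.0448.
Non-CYP routes (29%) are unchanged.
New clearance relative to baseline: 0.0405 + 0.448 + 0.0448 + 0.29 = 0.8233.
Dividing the baseline by the relative clearance: 21 / 0.8233 = 26 mg/L.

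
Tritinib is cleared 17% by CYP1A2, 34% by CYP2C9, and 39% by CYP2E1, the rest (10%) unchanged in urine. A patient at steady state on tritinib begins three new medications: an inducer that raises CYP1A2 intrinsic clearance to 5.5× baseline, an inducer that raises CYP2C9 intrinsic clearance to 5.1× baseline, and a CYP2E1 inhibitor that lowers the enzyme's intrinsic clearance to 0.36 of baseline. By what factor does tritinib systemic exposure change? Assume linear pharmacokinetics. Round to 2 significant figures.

0.34

The CYP1A2 pathway (17% of clearance) increases to 5.5× activity: 0.17 × 5.5 = 0.935.
The CYP2C9 pathway (34% of clearance) is boosted to 5.1× activity: 0.34 × 5.1 = 1.734.
The CYP2E1 pathway (39% of clearance) drops to 0.36× activity: 0.39 × 0.36 = 0.1404.
The remaining 10% of clearance is unaffected.
Relative clearance = 0.935 + 1.734 + 0.1404 + 0.1 = 2.9094.
Net systemic exposure ratio = 1 / 2.9094 = 0.34.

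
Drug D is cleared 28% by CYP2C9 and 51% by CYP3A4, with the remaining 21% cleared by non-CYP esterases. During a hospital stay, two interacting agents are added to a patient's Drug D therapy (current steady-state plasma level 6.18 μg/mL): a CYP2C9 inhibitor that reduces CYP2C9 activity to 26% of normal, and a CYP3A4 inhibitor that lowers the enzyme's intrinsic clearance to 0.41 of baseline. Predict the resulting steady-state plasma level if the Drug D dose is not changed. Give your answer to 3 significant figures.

12.6 μg/mL

CYP2C9: 0.28 × 0.26 = 0.0728
CYP3A4: 0.51 × 0.41 = 0.2091
Other: 0.21 (unchanged)
New clearance relative to baseline: 0.0728 + 0.2091 + 0.21 = 0.4919.
Dividing the baseline by the relative clearance: 6.18 / 0.4919 = 12.6 μg/mL.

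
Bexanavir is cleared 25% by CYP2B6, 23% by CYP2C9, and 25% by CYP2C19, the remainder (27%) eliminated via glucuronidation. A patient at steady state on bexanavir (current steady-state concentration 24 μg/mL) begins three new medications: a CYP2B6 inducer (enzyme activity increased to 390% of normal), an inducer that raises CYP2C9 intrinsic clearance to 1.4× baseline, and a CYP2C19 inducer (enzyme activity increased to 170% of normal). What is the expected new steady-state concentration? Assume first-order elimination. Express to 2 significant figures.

The CYP2B6 pathway (25% of clearance) increases to 3.9× activity: 0.25 × 3.9 = 0.975.
The CYP2C9 pathway (23% of clearance) is boosted to 1.4× activity: 0.23 × 1.4 = 0.322.
The CYP2C19 pathway (25% of clearance) rises to 1.7× activity: 0.25 × 1.7 = 0.425.
The remaining 27% of clearance is unaffected.
New clearance relative to baseline: 0.975 + 0.322 + 0.425 + 0.27 = 1.992.
Dividing the baseline by the relative clearance: 24 / 1.992 = 12 μg/mL.

12 μg/mL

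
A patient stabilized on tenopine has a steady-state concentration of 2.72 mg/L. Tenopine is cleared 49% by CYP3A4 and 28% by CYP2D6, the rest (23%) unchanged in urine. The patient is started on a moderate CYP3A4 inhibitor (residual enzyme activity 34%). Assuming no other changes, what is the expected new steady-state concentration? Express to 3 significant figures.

The CYP3A4 pathway (49% of clearance) drops to 0.34× activity: 0.49 × 0.34 = 0.1666.
CYP2D6 (28%) and the residual 23% are unaffected.
CL_new/CL_old = 0.1666 + 0.28 + 0.23 = 0.6766.
With dosing unchanged, steady-state concentration scales as 1/CL: 2.72 / 0.6766 = 4.02 mg/L.

4.02 mg/L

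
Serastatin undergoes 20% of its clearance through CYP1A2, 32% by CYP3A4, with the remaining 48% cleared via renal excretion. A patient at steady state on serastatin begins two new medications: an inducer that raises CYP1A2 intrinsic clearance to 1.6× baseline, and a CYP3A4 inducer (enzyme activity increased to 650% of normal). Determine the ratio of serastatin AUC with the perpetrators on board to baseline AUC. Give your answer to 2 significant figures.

0.35

The CYP1A2 pathway (20% of clearance) rises to 1.6× activity: 0.2 × 1.6 = 0.32.
The CYP3A4 pathway (32% of clearance) is boosted to 6.5× activity: 0.32 × 6.5 = 2.08.
The remaining 48% of clearance is unaffected.
Relative clearance = 0.32 + 2.08 + 0.48 = 2.88.
Because AUC varies inversely with clearance, the combined effect is 1 / 2.88 = 0.35.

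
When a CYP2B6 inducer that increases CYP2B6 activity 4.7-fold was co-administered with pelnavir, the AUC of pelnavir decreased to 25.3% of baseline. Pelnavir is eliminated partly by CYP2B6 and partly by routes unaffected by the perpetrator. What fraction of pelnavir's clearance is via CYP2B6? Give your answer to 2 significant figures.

0.80

Write x for the fraction cleared via CYP2B6. The observed AUC change means clearance rose to 1/0.253 = 3.953 of baseline.
Setting x·4.7 + (1 − x) = 3.953 and solving: x = (3.953 − 1)/(4.7 − 1) = 0.80.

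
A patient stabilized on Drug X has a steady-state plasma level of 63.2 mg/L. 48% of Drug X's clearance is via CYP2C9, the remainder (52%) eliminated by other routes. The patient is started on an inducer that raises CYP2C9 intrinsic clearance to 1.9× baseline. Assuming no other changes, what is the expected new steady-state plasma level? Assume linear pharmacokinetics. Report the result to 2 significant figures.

44 mg/L

The CYP2C9 pathway (48% of clearance) is boosted to 1.9× activity: 0.48 × 1.9 = 0.912.
Non-CYP routes (52%) are unchanged.
New clearance relative to baseline: 0.912 + 0.52 = 1.432.
New steady-state plasma level = baseline ÷ relative clearance = 63.2 / 1.432 = 44 mg/L.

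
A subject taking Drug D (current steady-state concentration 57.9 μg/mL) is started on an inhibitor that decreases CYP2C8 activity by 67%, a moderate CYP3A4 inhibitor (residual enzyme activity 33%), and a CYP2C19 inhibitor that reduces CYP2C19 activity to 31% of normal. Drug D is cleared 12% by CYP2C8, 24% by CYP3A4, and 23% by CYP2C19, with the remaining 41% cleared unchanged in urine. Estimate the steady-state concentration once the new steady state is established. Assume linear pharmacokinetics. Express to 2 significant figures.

96 μg/mL

The CYP2C8 pathway (12% of clearance) drops to 0.33× activity: 0.12 × 0.33 = 0.0396.
The CYP3A4 pathway (24% of clearance) drops to 0.33× activity: 0.24 × 0.33 = 0.0792.
The CYP2C19 pathway (23% of clearance) falls to 0.31× activity: 0.23 × 0.31 = 0.0713.
Non-CYP routes (41%) are unchanged.
New clearance relative to baseline: 0.0396 + 0.0792 + 0.0713 + 0.41 = 0.6001.
Dividing the baseline by the relative clearance: 57.9 / 0.6001 = 96 μg/mL.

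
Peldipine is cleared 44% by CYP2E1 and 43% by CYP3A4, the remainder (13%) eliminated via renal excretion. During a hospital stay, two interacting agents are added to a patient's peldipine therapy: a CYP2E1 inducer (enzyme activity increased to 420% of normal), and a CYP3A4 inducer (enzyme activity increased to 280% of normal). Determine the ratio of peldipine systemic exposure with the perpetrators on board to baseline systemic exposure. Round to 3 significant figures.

The CYP2E1 pathway (44% of clearance) rises to 4.2× activity: 0.44 × 4.2 = 1.848.
The CYP3A4 pathway (43% of clearance) rises to 2.8× activity: 0.43 × 2.8 = 1.204.
The remaining 13% of clearance is unaffected.
Relative clearance = 1.848 + 1.204 + 0.13 = 3.182.
Because systemic exposure varies inversely with clearance, the combined effect is 1 / 3.182 = 0.314.

0.314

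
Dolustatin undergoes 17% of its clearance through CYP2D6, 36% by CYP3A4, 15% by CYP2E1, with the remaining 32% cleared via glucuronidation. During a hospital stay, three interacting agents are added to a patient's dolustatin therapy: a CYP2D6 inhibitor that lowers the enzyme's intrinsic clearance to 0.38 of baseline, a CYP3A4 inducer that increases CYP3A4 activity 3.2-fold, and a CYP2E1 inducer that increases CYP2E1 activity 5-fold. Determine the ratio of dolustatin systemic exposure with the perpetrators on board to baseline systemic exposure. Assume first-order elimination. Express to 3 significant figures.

0.437

The CYP2D6 pathway (17% of clearance) drops to 0.38× activity: 0.17 × 0.38 = 0.0646.
The CYP3A4 pathway (36% of clearance) rises to 3.2× activity: 0.36 × 3.2 = 1.152.
The CYP2E1 pathway (15% of clearance) increases to 5× activity: 0.15 × 5 = 0.75.
The remaining 32% of clearance is unaffected.
CL_new/CL_old = 0.0646 + 1.152 + 0.75 + 0.32 = 2.2866.
Because systemic exposure varies inversely with clearance, the combined effect is 1 / 2.2866 = 0.437.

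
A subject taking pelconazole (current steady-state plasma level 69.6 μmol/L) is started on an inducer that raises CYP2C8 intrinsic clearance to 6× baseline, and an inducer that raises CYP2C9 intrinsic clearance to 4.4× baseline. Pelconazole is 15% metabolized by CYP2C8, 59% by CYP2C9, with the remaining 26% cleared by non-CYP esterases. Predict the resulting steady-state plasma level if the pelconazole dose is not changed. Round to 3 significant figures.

18.5 μmol/L

The CYP2C8 pathway (15% of clearance) is boosted to 6× activity: 0.15 × 6 = 0.9.
The CYP2C9 pathway (59% of clearance) is boosted to 4.4× activity: 0.59 × 4.4 = 2.596.
Non-CYP routes (26%) are unchanged.
CL_new/CL_old = 0.9 + 2.596 + 0.26 = 3.756.
Steady-state plasma level ∝ 1/CL: new value = 69.6 / 3.756 = 18.5 μmol/L.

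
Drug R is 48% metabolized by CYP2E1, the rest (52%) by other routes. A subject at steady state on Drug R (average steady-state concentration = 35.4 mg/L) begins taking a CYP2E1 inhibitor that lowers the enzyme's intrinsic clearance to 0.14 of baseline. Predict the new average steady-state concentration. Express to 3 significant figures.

60.3 mg/L

The CYP2E1 pathway (48% of clearance) is reduced to 0.14× activity: 0.48 × 0.14 = 0.0672.
The remaining 52% of clearance is unaffected.
CL_new/CL_old = 0.0672 + 0.52 = 0.5872.
With dosing unchanged, average steady-state concentration scales as 1/CL: 35.4 / 0.5872 = 60.3 mg/L.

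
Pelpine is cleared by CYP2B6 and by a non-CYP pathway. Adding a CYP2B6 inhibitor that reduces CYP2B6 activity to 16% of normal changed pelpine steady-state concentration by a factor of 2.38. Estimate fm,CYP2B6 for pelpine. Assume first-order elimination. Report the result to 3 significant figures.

Write x for the fraction cleared via CYP2B6. The observed steady-state concentration change means clearance fell to 1/2.38 = 0.4202 of baseline.
Setting x·0.16 + (1 − x) = 0.4202 and solving: x = (0.4202 − 1)/(0.16 − 1) = 0.690.

0.690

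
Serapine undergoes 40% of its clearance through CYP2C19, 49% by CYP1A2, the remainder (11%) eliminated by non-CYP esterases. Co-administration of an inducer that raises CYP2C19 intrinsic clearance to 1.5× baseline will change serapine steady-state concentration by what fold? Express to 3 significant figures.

CYP2C19: 0.4 × 1.5 = 0.6
CYP1A2: 0.49 (unchanged)
Other: 0.11 (unchanged)
New clearance relative to baseline: 0.6 + 0.49 + 0.11 = 1.2.
Since steady-state concentration ∝ 1/CL, the ratio is 1 / 1.2 = 0.833.

0.833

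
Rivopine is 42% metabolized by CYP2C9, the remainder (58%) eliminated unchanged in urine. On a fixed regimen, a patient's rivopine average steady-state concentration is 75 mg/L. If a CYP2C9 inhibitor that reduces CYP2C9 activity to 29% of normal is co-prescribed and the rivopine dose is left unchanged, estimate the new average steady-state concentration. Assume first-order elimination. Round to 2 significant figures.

1.1 × 10² mg/L

CYP2C9: 0.42 × 0.29 = 0.1218
Other: 0.58 (unchanged)
CL_new/CL_old = 0.1218 + 0.58 = 0.7018.
With dosing unchanged, average steady-state concentration scales as 1/CL: 75 / 0.7018 = 1.1 × 10² mg/L.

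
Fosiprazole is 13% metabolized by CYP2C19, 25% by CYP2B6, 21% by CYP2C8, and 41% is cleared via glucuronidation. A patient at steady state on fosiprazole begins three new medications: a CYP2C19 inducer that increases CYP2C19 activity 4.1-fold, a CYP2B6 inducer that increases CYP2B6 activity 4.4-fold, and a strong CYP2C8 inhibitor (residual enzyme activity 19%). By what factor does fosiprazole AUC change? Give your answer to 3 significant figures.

0.480

The CYP2C19 pathway (13% of clearance) increases to 4.1× activity: 0.13 × 4.1 = 0.533.
The CYP2B6 pathway (25% of clearance) is boosted to 4.4× activity: 0.25 × 4.4 = 1.1.
The CYP2C8 pathway (21% of clearance) falls to 0.19× activity: 0.21 × 0.19 = 0.0399.
The remaining 41% of clearance is unaffected.
CL_new/CL_old = 0.533 + 1.1 + 0.0399 + 0.41 = 2.0829.
AUC ∝ 1/CL: fold-change = 1 / 2.0829 = 0.480.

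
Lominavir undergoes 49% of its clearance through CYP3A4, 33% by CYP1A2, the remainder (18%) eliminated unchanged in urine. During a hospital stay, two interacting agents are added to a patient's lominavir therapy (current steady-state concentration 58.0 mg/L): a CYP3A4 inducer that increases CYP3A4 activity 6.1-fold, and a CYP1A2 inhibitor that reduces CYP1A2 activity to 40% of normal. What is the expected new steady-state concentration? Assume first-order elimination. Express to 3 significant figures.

17.6 mg/L

The CYP3A4 pathway (49% of clearance) increases to 6.1× activity: 0.49 × 6.1 = 2.989.
The CYP1A2 pathway (33% of clearance) drops to 0.4× activity: 0.33 × 0.4 = 0.132.
The remaining 18% of clearance is unaffected.
Relative clearance = 2.989 + 0.132 + 0.18 = 3.301.
Dividing the baseline by the relative clearance: 58.0 / 3.301 = 17.6 mg/L.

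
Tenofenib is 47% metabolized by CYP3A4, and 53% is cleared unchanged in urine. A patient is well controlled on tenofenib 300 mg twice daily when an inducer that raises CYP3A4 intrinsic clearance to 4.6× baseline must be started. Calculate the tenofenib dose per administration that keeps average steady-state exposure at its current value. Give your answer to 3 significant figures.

The CYP3A4 pathway (47% of clearance) is boosted to 4.6× activity: 0.47 × 4.6 = 2.162.
The remaining 53% of clearance is unaffected.
New clearance relative to baseline: 2.162 + 0.53 = 2.692.
Exposure is unchanged when dose changes in proportion to clearance. New dose = 300 mg × 2.692 = 808 mg.

808 mg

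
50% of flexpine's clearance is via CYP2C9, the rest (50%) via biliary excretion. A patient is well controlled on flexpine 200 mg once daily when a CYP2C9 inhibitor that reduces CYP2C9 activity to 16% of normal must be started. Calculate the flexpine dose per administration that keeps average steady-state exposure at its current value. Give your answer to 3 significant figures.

The CYP2C9 pathway (50% of clearance) falls to 0.16× activity: 0.5 × 0.16 = 0.08.
The remaining 50% of clearance is unaffected.
Relative clearance = 0.08 + 0.5 = 0.58.
Css,avg = (dose rate)/CL, so holding Css fixed requires dose ∝ CL: 200 × 0.58 = 116 mg.

116 mg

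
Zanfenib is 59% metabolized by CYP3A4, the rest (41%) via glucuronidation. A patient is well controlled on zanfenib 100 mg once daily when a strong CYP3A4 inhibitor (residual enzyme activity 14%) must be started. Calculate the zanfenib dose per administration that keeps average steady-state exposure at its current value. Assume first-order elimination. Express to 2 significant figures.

CYP3A4: 0.59 × 0.14 = 0.0826
Other: 0.41 (unchanged)
New clearance relative to baseline: 0.0826 + 0.41 = 0.4926.
Css,avg = (dose rate)/CL, so holding Css fixed requires dose ∝ CL: 100 × 0.4926 = 49 mg.

49 mg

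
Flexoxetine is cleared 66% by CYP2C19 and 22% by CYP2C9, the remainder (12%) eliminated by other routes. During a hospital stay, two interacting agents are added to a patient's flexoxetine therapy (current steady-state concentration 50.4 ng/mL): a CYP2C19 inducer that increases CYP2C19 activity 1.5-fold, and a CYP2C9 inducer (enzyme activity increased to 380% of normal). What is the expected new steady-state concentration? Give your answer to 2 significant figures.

26 ng/mL

The CYP2C19 pathway (66% of clearance) is boosted to 1.5× activity: 0.66 × 1.5 = 0.99.
The CYP2C9 pathway (22% of clearance) increases to 3.8× activity: 0.22 × 3.8 = 0.836.
The remaining 12% of clearance is unaffected.
CL_new/CL_old = 0.99 + 0.836 + 0.12 = 1.946.
Steady-state concentration ∝ 1/CL: new value = 50.4 / 1.946 = 26 ng/mL.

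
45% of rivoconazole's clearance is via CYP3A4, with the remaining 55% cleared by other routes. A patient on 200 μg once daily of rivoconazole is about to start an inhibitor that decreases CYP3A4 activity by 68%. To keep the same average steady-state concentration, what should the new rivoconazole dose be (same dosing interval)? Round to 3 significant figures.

139 μg

The CYP3A4 pathway (45% of clearance) drops to 0.32× activity: 0.45 × 0.32 = 0.144.
Non-CYP routes (55%) are unchanged.
CL_new/CL_old = 0.144 + 0.55 = 0.694.
Exposure is unchanged when dose changes in proportion to clearance. New dose = 200 μg × 0.694 = 139 μg.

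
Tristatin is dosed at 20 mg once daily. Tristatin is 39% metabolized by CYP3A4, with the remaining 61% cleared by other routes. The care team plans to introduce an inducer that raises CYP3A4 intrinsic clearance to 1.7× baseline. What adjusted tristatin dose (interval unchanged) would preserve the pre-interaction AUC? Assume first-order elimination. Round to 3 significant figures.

CYP3A4: 0.39 × 1.7 = 0.663
Other: 0.61 (unchanged)
CL_new/CL_old = 0.663 + 0.61 = 1.273.
Exposure is unchanged when dose changes in proportion to clearance. New dose = 20 mg × 1.273 = 25.5 mg.

25.5 mg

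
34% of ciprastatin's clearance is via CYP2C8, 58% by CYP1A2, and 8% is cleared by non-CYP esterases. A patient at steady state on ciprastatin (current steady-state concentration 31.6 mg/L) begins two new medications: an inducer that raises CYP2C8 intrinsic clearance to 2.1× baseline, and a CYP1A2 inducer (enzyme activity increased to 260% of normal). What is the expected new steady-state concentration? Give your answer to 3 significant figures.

13.7 mg/L

The CYP2C8 pathway (34% of clearance) is boosted to 2.1× activity: 0.34 × 2.1 = 0.714.
The CYP1A2 pathway (58% of clearance) is boosted to 2.6× activity: 0.58 × 2.6 = 1.508.
The remaining 8% of clearance is unaffected.
Relative clearance = 0.714 + 1.508 + 0.08 = 2.302.
Dividing the baseline by the relative clearance: 31.6 / 2.302 = 13.7 mg/L.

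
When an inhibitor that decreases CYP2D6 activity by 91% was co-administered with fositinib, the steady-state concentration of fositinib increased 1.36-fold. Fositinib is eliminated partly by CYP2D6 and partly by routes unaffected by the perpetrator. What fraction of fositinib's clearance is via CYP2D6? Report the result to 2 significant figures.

0.29

CL'/CL = 1 / 1.36 = 0.7353
0.09·fm + (1 − fm) = 0.7353
fm = (0.7353 − 1) / (0.09 − 1) = 0.29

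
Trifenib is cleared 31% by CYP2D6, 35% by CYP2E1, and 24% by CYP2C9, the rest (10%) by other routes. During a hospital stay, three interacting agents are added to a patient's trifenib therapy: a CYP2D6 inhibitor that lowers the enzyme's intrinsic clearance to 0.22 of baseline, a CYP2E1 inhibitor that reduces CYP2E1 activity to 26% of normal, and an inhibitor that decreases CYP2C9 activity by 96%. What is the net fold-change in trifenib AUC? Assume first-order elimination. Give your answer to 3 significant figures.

3.72

CYP2D6: 0.31 × 0.22 = 0.0682
CYP2E1: 0.35 × 0.26 = 0.091
CYP2C9: 0.24 × 0.04 = 0.0096
Other: 0.1 (unchanged)
CL_new/CL_old = 0.0682 + 0.091 + 0.0096 + 0.1 = 0.2688.
Net AUC ratio = 1 / 0.2688 = 3.72.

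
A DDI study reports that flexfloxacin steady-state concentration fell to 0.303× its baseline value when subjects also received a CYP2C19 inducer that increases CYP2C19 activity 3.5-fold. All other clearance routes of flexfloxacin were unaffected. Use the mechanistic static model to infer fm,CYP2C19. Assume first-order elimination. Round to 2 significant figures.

Let x = fm,CYP2C19. Because steady-state concentration ∝ 1/CL, relative clearance rose to 1/0.303 = 3.3.
Only the CYP2C19 route changed, so 3.3 = x·3.5 + (1 − x), giving x = 0.92.

0.92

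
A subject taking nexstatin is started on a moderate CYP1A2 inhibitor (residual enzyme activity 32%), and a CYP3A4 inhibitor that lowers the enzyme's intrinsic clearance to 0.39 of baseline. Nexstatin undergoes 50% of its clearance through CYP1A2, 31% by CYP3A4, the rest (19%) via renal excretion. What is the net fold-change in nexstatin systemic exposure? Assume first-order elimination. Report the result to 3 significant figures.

2.12

CYP1A2: 0.5 × 0.32 = 0.16
CYP3A4: 0.31 × 0.39 = 0.1209
Other: 0.19 (unchanged)
CL_new/CL_old = 0.16 + 0.1209 + 0.19 = 0.4709.
Systemic exposure ∝ 1/CL: fold-change = 1 / 0.4709 = 2.12.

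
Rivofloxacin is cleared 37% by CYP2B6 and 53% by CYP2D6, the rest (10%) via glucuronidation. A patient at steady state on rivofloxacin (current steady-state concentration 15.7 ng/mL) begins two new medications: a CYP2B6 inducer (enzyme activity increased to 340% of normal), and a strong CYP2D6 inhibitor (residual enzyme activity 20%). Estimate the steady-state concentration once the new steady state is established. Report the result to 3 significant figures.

The CYP2B6 pathway (37% of clearance) is boosted to 3.4× activity: 0.37 × 3.4 = 1.258.
The CYP2D6 pathway (53% of clearance) drops to 0.2× activity: 0.53 × 0.2 = 0.106.
Non-CYP routes (10%) are unchanged.
CL_new/CL_old = 1.258 + 0.106 + 0.1 = 1.464.
Steady-state concentration ∝ 1/CL: new value = 15.7 / 1.464 = 10.7 ng/mL.

10.7 ng/mL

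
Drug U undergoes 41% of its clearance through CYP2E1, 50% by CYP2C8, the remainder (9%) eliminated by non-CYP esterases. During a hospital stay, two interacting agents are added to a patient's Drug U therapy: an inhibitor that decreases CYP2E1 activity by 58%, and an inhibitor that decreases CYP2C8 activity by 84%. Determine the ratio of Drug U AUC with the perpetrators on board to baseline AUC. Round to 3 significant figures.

CYP2E1: 0.41 × 0.42 = 0.1722
CYP2C8: 0.5 × 0.16 = 0.08
Other: 0.09 (unchanged)
Relative clearance = 0.1722 + 0.08 + 0.09 = 0.3422.
Net AUC ratio = 1 / 0.3422 = 2.92.

2.92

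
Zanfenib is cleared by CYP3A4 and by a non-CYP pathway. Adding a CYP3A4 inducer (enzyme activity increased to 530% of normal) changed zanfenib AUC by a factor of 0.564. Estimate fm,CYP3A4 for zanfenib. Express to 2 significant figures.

0.18

Write x for the fraction cleared via CYP3A4. The observed AUC change means clearance rose to 1/0.564 = 1.773 of baseline.
Only the CYP3A4 route changed, so 1.773 = x·5.3 + (1 − x), giving x = 0.18.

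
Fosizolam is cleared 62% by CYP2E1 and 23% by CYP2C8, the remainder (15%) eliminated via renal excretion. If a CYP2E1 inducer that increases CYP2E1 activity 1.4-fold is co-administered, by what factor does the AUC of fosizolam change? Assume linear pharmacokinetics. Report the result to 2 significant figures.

The CYP2E1 pathway (62% of clearance) is boosted to 1.4× activity: 0.62 × 1.4 = 0.868.
CYP2C8 (23%) and the residual 15% are unaffected.
CL_new/CL_old = 0.868 + 0.23 + 0.15 = 1.248.
AUC is inversely proportional to clearance, so the fold-change is 1 / 1.248 = 0.80.

0.80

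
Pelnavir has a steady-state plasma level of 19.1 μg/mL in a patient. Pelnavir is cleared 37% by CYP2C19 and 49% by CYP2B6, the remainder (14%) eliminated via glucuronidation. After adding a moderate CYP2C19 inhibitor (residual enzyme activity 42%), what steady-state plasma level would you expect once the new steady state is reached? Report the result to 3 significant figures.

The CYP2C19 pathway (37% of clearance) is reduced to 0.42× activity: 0.37 × 0.42 = 0.1554.
CYP2B6 (49%) and the residual 14% are unaffected.
CL_new/CL_old = 0.1554 + 0.49 + 0.14 = 0.7854.
With dosing unchanged, steady-state plasma level scales as 1/CL: 19.1 / 0.7854 = 24.3 μg/mL.

24.3 μg/mL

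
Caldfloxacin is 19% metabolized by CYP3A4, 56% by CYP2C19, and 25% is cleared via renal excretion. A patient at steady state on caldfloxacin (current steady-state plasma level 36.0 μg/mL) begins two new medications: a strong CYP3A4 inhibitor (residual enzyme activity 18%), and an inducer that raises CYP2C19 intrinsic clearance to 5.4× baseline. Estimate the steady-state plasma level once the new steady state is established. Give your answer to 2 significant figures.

11 μg/mL

The CYP3A4 pathway (19% of clearance) drops to 0.18× activity: 0.19 × 0.18 = 0.0342.
The CYP2C19 pathway (56% of clearance) increases to 5.4× activity: 0.56 × 5.4 = 3.024.
Non-CYP routes (25%) are unchanged.
New clearance relative to baseline: 0.0342 + 3.024 + 0.25 = 3.3082.
Dividing the baseline by the relative clearance: 36.0 / 3.3082 = 11 μg/mL.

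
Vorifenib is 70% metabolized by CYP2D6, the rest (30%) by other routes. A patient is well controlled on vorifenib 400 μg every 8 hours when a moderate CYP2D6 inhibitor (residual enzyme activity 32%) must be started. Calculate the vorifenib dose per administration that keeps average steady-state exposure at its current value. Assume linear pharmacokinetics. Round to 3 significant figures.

210 μg

CYP2D6: 0.7 × 0.32 = 0.224
Other: 0.3 (unchanged)
New clearance relative to baseline: 0.224 + 0.3 = 0.524.
To maintain the same steady-state level, dose must scale with clearance: new dose = 400 × 0.524 = 210 μg.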